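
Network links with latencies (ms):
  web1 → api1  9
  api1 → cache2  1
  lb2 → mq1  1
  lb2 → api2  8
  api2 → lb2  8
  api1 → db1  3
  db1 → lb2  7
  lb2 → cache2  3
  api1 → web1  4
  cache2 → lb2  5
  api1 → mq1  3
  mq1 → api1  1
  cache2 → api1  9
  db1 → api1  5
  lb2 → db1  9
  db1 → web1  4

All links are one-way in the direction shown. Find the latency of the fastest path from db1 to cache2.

Candidate routes:
db1-api1-cache2: 5 + 1 = 6
db1-lb2-mq1-api1-cache2: 7 + 1 + 1 + 1 = 10
db1-web1-api1-cache2: 4 + 9 + 1 = 14
db1-lb2-cache2: 7 + 3 = 10
Best route has total 6 ms.

6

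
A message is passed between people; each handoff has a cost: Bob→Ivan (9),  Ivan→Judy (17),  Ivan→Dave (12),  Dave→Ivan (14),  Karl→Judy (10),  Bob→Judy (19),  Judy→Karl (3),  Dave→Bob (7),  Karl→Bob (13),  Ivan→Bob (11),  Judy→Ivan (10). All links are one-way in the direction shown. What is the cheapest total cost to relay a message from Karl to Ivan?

20

Routes from Karl to Ivan:
Karl → Judy → Ivan: 10 + 10 = 20
Karl → Bob → Judy → Ivan: 13 + 19 + 10 = 42
Karl → Bob → Ivan: 13 + 9 = 22
Best route has total 20.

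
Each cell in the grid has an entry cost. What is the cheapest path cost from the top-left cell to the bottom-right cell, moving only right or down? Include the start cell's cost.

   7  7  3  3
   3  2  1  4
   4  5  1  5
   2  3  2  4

20

Take r0c0 → r1c0 → r1c1 → r1c2 → r2c2 → r3c2 → r3c3 for a total of 7 + 3 + 2 + 1 + 1 + 2 + 4 = 20.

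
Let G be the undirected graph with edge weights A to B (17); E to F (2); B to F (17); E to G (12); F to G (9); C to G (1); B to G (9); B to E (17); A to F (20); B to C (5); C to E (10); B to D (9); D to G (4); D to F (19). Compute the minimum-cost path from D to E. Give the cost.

Checking several routes:
D -> G -> F -> E: 4 + 9 + 2 = 15
D -> B -> E: 9 + 17 = 26
D -> G -> C -> E: 4 + 1 + 10 = 15
D -> G -> E: 4 + 12 = 16
D -> F -> E: 19 + 2 = 21
D -> B -> C -> E: 9 + 5 + 10 = 24
The minimum is 15.

15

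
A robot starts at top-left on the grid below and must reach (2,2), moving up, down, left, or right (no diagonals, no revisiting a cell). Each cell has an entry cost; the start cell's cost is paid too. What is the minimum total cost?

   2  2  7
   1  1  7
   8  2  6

12

Best path: (0,0) → (1,0) → (1,1) → (2,1) → (2,2)
Cost: 2 + 1 + 1 + 2 + 6 = 12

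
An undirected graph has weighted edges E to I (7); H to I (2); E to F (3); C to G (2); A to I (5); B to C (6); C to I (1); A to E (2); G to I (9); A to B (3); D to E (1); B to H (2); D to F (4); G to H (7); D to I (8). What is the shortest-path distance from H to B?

2

Checking several routes:
H→G→C→B: 7 + 2 + 6 = 15
H→I→A→B: 2 + 5 + 3 = 10
H→B: 2
H→I→D→E→A→B: 2 + 8 + 1 + 2 + 3 = 16
H→I→C→B: 2 + 1 + 6 = 9
H→I→E→A→B: 2 + 7 + 2 + 3 = 14
Best route has total 2.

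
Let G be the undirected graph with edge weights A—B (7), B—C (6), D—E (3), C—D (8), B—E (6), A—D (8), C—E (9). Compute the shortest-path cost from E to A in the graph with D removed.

Candidate routes:
E → B → A: 6 + 7 = 13
E → C → B → A: 9 + 6 + 7 = 22
The minimum is 13.

13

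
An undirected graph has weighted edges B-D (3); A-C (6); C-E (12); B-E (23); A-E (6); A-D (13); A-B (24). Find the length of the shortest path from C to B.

Paths from C to B:
C - A - D - B: 6 + 13 + 3 = 22
C - A - B: 6 + 24 = 30
C - E - A - B: 12 + 6 + 24 = 42
C - E - A - D - B: 12 + 6 + 13 + 3 = 34
C - A - E - B: 6 + 6 + 23 = 35
C - E - B: 12 + 23 = 35
The minimum is 22.

22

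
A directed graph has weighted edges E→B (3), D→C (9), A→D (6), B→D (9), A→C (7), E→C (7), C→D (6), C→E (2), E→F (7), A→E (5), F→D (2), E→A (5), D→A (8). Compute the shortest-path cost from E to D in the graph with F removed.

11

Candidate routes:
E → B → D: 3 + 9 = 12
E → A → C → D: 5 + 7 + 6 = 18
E → A → D: 5 + 6 = 11
E → C → D: 7 + 6 = 13
The minimum is 11.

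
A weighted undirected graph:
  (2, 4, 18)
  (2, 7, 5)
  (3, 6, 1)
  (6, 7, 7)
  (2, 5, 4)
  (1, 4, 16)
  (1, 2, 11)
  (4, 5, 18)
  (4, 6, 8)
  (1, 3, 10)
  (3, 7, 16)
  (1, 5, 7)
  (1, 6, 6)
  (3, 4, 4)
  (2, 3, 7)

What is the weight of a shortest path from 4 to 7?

12

Comparing a few candidate routes:
4 - 3 - 6 - 7: 4 + 1 + 7 = 12
4 - 3 - 7: 4 + 16 = 20
4 - 6 - 7: 8 + 7 = 15
4 - 6 - 3 - 2 - 7: 8 + 1 + 7 + 5 = 21
4 - 3 - 2 - 7: 4 + 7 + 5 = 16
Shortest: 12.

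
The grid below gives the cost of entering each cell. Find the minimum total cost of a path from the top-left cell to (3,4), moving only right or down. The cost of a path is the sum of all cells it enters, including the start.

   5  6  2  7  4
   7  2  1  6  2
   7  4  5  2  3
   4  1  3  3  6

30

Cheapest: [0,0] [0,1] [0,2] [1,2] [2,2] [2,3] [2,4] [3,4]
  5 + 6 + 2 + 1 + 5 + 2 + 3 + 6 = 30
For comparison, the top-then-right route costs 35.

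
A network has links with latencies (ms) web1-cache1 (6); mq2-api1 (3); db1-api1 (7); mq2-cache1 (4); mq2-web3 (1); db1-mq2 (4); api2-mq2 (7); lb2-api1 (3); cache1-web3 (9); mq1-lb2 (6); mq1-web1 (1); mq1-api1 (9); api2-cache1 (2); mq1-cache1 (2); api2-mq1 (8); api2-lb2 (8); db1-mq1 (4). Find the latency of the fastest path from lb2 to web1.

7

Some routes from lb2 to web1:
lb2-mq1-web1: 6 + 1 = 7
lb2-api1-mq1-web1: 3 + 9 + 1 = 13
lb2-api1-mq2-cache1-mq1-web1: 3 + 3 + 4 + 2 + 1 = 13
lb2-mq1-cache1-web1: 6 + 2 + 6 = 14
lb2-api2-cache1-mq1-web1: 8 + 2 + 2 + 1 = 13
lb2-api1-mq2-db1-mq1-web1: 3 + 3 + 4 + 4 + 1 = 15
Best route has total 7 ms.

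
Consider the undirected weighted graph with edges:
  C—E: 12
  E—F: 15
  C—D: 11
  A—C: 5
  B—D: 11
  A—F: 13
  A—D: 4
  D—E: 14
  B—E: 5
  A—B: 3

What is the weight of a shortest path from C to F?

18

A few of the C→F routes:
C -> E -> F: 12 + 15 = 27
C -> A -> B -> E -> F: 5 + 3 + 5 + 15 = 28
C -> A -> F: 5 + 13 = 18
The minimum is 18.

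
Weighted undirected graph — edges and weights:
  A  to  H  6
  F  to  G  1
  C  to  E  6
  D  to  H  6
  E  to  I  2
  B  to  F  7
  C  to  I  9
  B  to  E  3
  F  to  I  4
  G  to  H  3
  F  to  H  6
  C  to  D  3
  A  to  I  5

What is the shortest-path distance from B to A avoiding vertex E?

A few of the B→A routes:
B -> F -> I -> C -> D -> H -> A: 7 + 4 + 9 + 3 + 6 + 6 = 35
B -> F -> G -> H -> A: 7 + 1 + 3 + 6 = 17
B -> F -> H -> A: 7 + 6 + 6 = 19
B -> F -> I -> A: 7 + 4 + 5 = 16
B -> F -> G -> H -> D -> C -> I -> A: 7 + 1 + 3 + 6 + 3 + 9 + 5 = 34
Best route has total 16.

16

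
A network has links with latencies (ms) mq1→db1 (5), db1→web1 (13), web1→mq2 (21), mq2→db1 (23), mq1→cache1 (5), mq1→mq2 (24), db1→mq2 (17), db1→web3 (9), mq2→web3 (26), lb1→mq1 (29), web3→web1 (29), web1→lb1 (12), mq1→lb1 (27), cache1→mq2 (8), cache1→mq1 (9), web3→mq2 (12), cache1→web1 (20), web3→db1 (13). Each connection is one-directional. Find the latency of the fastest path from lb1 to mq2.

Checking several routes:
lb1→mq1→mq2: 29 + 24 = 53
lb1→mq1→cache1→mq2: 29 + 5 + 8 = 42
lb1→mq1→cache1→web1→mq2: 29 + 5 + 20 + 21 = 75
lb1→mq1→db1→mq2: 29 + 5 + 17 = 51
lb1→mq1→db1→web3→mq2: 29 + 5 + 9 + 12 = 55
lb1→mq1→db1→web1→mq2: 29 + 5 + 13 + 21 = 68
Best route has total 42 ms.

42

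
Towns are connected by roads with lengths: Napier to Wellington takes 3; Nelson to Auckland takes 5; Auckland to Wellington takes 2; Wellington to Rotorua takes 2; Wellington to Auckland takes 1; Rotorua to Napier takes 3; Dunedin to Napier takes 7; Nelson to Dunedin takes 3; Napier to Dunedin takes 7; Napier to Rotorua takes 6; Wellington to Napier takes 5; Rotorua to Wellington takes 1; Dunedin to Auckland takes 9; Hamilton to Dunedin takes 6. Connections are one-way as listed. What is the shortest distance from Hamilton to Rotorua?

18

Routes from Hamilton to Rotorua:
Hamilton - Dunedin - Napier - Wellington - Rotorua: 6 + 7 + 3 + 2 = 18
Hamilton - Dunedin - Auckland - Wellington - Rotorua: 6 + 9 + 2 + 2 = 19
Hamilton - Dunedin - Napier - Rotorua: 6 + 7 + 6 = 19
Hamilton - Dunedin - Auckland - Wellington - Napier - Rotorua: 6 + 9 + 2 + 5 + 6 = 28
The minimum is 18.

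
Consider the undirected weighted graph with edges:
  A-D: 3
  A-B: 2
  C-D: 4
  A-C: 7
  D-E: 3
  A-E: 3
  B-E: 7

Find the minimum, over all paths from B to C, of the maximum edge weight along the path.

A few of the B→C routes:
B→A→D→C: max(2, 3, 4) = 4
B→E→D→C: max(7, 3, 4) = 7
B→E→D→A→C: max(7, 3, 3, 7) = 7
B→A→E→D→C: max(2, 3, 3, 4) = 4
B→A→C: max(2, 7) = 7
Smallest bottleneck: 4.

4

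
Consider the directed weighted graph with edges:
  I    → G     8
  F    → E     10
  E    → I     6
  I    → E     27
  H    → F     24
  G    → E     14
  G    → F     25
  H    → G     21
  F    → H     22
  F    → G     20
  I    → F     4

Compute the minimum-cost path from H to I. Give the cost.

Some routes from H to I:
H→F→E→I: 24 + 10 + 6 = 40
H→G→F→E→I: 21 + 25 + 10 + 6 = 62
H→G→E→I: 21 + 14 + 6 = 41
Best route has total 40.

40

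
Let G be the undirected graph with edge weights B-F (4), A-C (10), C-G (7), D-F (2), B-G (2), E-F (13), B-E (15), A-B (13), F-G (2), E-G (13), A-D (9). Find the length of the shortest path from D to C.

11

Comparing a few candidate routes:
D -> A -> B -> G -> C: 9 + 13 + 2 + 7 = 31
D -> F -> G -> C: 2 + 2 + 7 = 11
D -> F -> B -> G -> C: 2 + 4 + 2 + 7 = 15
D -> A -> C: 9 + 10 = 19
D -> F -> B -> A -> C: 2 + 4 + 13 + 10 = 29
D -> F -> G -> B -> A -> C: 2 + 2 + 2 + 13 + 10 = 29
The minimum is 11.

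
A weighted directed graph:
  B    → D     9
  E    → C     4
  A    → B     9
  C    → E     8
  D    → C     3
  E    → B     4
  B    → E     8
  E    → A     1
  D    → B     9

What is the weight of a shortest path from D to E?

Candidate routes:
D-B-E: 9 + 8 = 17
D-C-E: 3 + 8 = 11
The minimum is 11.

11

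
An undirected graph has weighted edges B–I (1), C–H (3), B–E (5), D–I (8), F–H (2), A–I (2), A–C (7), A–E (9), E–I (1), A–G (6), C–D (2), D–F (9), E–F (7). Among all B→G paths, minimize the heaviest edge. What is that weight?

Comparing a few candidate routes:
B-E-I-A-G: max(5, 1, 2, 6) = 6
B-I-A-G: max(1, 2, 6) = 6
B-I-E-F-H-C-A-G: max(1, 1, 7, 2, 3, 7, 6) = 7
Smallest bottleneck: 6.

6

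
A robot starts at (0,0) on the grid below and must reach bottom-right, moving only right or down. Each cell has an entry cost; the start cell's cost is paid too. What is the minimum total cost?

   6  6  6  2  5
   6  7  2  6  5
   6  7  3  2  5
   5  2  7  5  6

36

Best path: r0c0 -> r0c1 -> r0c2 -> r1c2 -> r2c2 -> r2c3 -> r2c4 -> r3c4
Cost: 6 + 6 + 6 + 2 + 3 + 2 + 5 + 6 = 36
(Top row then right column would cost 41.)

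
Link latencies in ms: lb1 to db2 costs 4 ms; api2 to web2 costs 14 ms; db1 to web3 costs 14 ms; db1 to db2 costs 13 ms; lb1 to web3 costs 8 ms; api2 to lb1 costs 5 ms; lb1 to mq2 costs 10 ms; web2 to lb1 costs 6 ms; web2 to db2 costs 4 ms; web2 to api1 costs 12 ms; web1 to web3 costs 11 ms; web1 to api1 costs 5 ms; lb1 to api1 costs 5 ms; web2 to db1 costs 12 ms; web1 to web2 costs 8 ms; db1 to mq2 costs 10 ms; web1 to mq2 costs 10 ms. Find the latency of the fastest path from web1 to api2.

15

Checking several routes:
web1 - web2 - db2 - lb1 - api2: 8 + 4 + 4 + 5 = 21
web1 - web2 - api2: 8 + 14 = 22
web1 - web2 - lb1 - api2: 8 + 6 + 5 = 19
web1 - web3 - lb1 - api2: 11 + 8 + 5 = 24
web1 - api1 - lb1 - api2: 5 + 5 + 5 = 15
Shortest: 15 ms.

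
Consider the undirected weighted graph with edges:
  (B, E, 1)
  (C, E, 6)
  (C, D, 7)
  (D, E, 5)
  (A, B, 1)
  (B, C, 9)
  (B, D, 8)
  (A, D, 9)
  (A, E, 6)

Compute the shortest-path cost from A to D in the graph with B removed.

9

Candidate routes:
A-E-C-D: 6 + 6 + 7 = 19
A-E-D: 6 + 5 = 11
A-D: 9
The minimum is 9.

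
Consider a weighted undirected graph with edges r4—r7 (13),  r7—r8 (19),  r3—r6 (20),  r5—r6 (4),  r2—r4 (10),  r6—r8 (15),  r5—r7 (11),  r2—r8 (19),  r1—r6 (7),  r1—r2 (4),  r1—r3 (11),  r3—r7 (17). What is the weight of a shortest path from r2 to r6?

11

Some routes from r2 to r6:
r2 → r1 → r3 → r6: 4 + 11 + 20 = 35
r2 → r1 → r6: 4 + 7 = 11
r2 → r8 → r6: 19 + 15 = 34
Shortest: 11.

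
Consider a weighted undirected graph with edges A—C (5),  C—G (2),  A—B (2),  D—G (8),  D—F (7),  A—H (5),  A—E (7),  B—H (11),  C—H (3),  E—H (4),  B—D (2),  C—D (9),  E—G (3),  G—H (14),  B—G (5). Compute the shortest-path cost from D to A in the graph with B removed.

14

Checking several routes:
D -> C -> H -> A: 9 + 3 + 5 = 17
D -> G -> C -> H -> A: 8 + 2 + 3 + 5 = 18
D -> G -> E -> A: 8 + 3 + 7 = 18
D -> C -> A: 9 + 5 = 14
D -> G -> C -> A: 8 + 2 + 5 = 15
Best route has total 14.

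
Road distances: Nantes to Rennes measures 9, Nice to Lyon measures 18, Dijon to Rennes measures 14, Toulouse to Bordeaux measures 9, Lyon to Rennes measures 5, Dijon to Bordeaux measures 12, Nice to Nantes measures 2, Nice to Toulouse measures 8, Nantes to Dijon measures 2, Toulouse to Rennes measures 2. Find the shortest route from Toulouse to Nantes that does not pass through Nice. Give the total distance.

11

Comparing a few candidate routes:
Toulouse→Rennes→Nantes: 2 + 9 = 11
Toulouse→Bordeaux→Dijon→Nantes: 9 + 12 + 2 = 23
Toulouse→Rennes→Dijon→Nantes: 2 + 14 + 2 = 18
The minimum is 11.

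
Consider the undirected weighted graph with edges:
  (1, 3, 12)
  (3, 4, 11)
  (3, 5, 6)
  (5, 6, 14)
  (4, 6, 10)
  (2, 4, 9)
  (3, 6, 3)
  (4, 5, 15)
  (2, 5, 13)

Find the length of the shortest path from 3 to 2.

Some routes from 3 to 2:
3 -> 6 -> 4 -> 2: 3 + 10 + 9 = 22
3 -> 5 -> 2: 6 + 13 = 19
3 -> 4 -> 2: 11 + 9 = 20
The minimum is 19.

19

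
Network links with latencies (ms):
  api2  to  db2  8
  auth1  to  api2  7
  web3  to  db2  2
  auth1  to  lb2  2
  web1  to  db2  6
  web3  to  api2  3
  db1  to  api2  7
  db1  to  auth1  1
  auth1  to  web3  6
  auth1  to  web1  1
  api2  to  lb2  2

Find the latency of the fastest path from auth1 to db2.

7

A few of the auth1→db2 routes:
auth1 -> lb2 -> api2 -> web3 -> db2: 2 + 2 + 3 + 2 = 9
auth1 -> web3 -> db2: 6 + 2 = 8
auth1 -> api2 -> web3 -> db2: 7 + 3 + 2 = 12
auth1 -> web1 -> db2: 1 + 6 = 7
auth1 -> lb2 -> api2 -> db2: 2 + 2 + 8 = 12
Shortest: 7 ms.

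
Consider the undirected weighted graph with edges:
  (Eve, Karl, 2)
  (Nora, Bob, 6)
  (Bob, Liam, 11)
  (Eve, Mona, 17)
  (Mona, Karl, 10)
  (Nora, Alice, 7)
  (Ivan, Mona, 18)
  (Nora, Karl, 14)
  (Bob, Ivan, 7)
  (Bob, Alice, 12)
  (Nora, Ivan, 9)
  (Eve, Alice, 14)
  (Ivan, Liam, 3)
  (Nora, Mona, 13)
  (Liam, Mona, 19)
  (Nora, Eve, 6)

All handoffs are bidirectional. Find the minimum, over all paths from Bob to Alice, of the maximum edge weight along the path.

A few of the Bob→Alice routes:
Bob -> Ivan -> Nora -> Alice: max(7, 9, 7) = 9
Bob -> Nora -> Alice: max(6, 7) = 7
Bob -> Liam -> Ivan -> Nora -> Alice: max(11, 3, 9, 7) = 11
Smallest bottleneck: 7.

7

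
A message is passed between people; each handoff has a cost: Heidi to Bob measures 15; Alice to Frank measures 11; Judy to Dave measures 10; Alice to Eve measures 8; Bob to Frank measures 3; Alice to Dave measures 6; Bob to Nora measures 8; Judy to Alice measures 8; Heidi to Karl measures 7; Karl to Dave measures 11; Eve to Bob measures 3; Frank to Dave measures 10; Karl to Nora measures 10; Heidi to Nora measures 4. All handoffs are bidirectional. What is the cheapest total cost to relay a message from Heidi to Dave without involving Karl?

A few of the Heidi→Dave routes:
Heidi-Nora-Bob-Frank-Dave: 4 + 8 + 3 + 10 = 25
Heidi-Nora-Bob-Eve-Alice-Dave: 4 + 8 + 3 + 8 + 6 = 29
Heidi-Bob-Frank-Dave: 15 + 3 + 10 = 28
The minimum is 25.

25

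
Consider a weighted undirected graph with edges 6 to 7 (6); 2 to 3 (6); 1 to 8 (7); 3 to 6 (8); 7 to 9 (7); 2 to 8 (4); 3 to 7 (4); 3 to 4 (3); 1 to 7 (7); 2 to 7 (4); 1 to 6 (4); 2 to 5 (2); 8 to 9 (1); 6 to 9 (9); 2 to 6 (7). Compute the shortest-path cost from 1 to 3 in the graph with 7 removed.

12

A few of the 1→3 routes:
1→6→3: 4 + 8 = 12
1→6→2→3: 4 + 7 + 6 = 17
1→8→2→3: 7 + 4 + 6 = 17
Shortest: 12.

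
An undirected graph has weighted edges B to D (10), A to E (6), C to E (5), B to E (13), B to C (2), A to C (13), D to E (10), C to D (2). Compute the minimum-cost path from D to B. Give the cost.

4

Some routes from D to B:
D-E-C-B: 10 + 5 + 2 = 17
D-C-B: 2 + 2 = 4
D-C-E-B: 2 + 5 + 13 = 20
D-B: 10
Best route has total 4.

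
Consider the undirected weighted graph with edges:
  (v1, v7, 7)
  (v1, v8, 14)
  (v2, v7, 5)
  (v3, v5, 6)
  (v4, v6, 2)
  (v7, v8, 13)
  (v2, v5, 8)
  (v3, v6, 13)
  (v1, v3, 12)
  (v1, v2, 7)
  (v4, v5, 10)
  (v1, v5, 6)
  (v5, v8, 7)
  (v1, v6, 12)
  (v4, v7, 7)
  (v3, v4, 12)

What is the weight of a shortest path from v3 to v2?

14

Some routes from v3 to v2:
v3 - v5 - v2: 6 + 8 = 14
v3 - v5 - v1 - v2: 6 + 6 + 7 = 19
v3 - v1 - v2: 12 + 7 = 19
Shortest: 14.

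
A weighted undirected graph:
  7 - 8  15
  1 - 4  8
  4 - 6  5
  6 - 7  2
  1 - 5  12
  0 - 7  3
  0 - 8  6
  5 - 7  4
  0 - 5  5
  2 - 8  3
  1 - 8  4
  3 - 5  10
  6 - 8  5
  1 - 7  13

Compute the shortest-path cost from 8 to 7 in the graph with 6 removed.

A few of the 8→7 routes:
8 - 0 - 7: 6 + 3 = 9
8 - 1 - 5 - 7: 4 + 12 + 4 = 20
8 - 7: 15
8 - 1 - 7: 4 + 13 = 17
8 - 0 - 5 - 7: 6 + 5 + 4 = 15
Best route has total 9.

9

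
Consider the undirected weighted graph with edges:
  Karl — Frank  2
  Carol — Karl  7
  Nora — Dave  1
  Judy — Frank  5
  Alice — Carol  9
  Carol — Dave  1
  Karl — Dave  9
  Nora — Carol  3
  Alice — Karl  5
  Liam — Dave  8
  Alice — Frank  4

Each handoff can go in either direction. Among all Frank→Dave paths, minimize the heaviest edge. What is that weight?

7

Some routes from Frank to Dave:
Frank -> Alice -> Karl -> Carol -> Dave: max(4, 5, 7, 1) = 7
Frank -> Karl -> Alice -> Carol -> Nora -> Dave: max(2, 5, 9, 3, 1) = 9
Frank -> Karl -> Carol -> Dave: max(2, 7, 1) = 7
Frank -> Alice -> Karl -> Carol -> Nora -> Dave: max(4, 5, 7, 3, 1) = 7
Frank -> Karl -> Alice -> Carol -> Dave: max(2, 5, 9, 1) = 9
Frank -> Karl -> Carol -> Nora -> Dave: max(2, 7, 3, 1) = 7
The minimum achievable maximum is 7.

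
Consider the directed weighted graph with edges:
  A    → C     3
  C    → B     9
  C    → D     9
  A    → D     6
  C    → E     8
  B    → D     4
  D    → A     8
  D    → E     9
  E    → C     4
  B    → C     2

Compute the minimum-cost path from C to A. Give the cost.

17

Candidate routes:
C - B - D - A: 9 + 4 + 8 = 21
C - D - A: 9 + 8 = 17
Shortest: 17.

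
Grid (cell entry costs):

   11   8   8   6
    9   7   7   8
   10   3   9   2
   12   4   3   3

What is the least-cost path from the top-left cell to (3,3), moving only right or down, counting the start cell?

Cheapest: r0c0→r0c1→r1c1→r2c1→r3c1→r3c2→r3c3
  11 + 8 + 7 + 3 + 4 + 3 + 3 = 39

39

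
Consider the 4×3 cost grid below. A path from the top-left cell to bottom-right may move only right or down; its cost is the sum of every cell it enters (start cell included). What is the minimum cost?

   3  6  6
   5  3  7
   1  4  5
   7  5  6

24

Cheapest: r0c0 → r1c0 → r2c0 → r2c1 → r2c2 → r3c2
  3 + 5 + 1 + 4 + 5 + 6 = 24
For comparison, the top-then-right route costs 33.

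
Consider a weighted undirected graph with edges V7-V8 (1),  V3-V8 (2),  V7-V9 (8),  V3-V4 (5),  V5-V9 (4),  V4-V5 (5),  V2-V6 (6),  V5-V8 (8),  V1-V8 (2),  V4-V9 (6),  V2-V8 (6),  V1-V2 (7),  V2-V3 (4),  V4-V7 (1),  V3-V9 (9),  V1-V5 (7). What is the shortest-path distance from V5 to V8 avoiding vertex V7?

8

A few of the V5→V8 routes:
V5-V4-V3-V8: 5 + 5 + 2 = 12
V5-V8: 8
V5-V1-V8: 7 + 2 = 9
Shortest: 8.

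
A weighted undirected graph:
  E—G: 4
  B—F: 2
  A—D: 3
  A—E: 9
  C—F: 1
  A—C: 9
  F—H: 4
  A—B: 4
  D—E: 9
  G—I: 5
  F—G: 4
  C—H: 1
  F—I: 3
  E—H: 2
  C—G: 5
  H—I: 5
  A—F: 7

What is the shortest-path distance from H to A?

A few of the H→A routes:
H→F→B→A: 4 + 2 + 4 = 10
H→C→F→A: 1 + 1 + 7 = 9
H→C→A: 1 + 9 = 10
H→E→A: 2 + 9 = 11
H→C→F→B→A: 1 + 1 + 2 + 4 = 8
H→F→A: 4 + 7 = 11
Best route has total 8.

8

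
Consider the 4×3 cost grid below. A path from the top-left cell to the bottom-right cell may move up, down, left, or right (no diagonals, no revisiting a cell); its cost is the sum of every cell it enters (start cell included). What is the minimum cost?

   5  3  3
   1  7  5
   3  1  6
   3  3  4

17

Cheapest: r0c0→r1c0→r2c0→r2c1→r3c1→r3c2
  5 + 1 + 3 + 1 + 3 + 4 = 17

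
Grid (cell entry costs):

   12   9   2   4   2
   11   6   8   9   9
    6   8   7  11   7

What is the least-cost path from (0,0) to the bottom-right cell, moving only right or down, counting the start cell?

Best path: (0,0)→(0,1)→(0,2)→(0,3)→(0,4)→(1,4)→(2,4)
Cost: 12 + 9 + 2 + 4 + 2 + 9 + 7 = 45

45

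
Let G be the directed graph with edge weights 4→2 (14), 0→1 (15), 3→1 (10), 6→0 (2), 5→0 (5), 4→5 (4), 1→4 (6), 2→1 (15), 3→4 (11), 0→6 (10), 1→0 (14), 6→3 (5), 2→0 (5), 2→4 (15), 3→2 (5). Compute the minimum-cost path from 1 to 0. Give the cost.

Paths from 1 to 0:
1-4-5-0: 6 + 4 + 5 = 15
1-4-2-0: 6 + 14 + 5 = 25
1-0: 14
Best route has total 14.

14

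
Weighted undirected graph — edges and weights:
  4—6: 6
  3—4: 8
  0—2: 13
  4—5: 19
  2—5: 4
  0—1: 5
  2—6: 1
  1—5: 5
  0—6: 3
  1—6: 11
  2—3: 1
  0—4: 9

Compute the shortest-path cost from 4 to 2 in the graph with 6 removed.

Routes from 4 to 2 avoiding 6:
4→0→1→5→2: 9 + 5 + 5 + 4 = 23
4→5→2: 19 + 4 = 23
4→3→2: 8 + 1 = 9
4→5→1→0→2: 19 + 5 + 5 + 13 = 42
4→0→2: 9 + 13 = 22
Shortest: 9.

9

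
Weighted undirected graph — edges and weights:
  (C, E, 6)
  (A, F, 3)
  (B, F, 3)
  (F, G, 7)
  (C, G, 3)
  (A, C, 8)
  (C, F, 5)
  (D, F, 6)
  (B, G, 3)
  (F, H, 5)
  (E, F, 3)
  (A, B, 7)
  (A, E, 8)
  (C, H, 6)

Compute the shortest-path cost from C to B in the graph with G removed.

A few of the C→B routes:
C→F→B: 5 + 3 = 8
C→E→F→B: 6 + 3 + 3 = 12
C→A→B: 8 + 7 = 15
C→H→F→B: 6 + 5 + 3 = 14
C→A→F→B: 8 + 3 + 3 = 14
Best route has total 8.

8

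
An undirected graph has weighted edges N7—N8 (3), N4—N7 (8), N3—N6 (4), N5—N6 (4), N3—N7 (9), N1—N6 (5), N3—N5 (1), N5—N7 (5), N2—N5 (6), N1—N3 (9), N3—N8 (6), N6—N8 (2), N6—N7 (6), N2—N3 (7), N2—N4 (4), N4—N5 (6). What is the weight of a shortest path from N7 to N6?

Checking several routes:
N7→N8→N3→N6: 3 + 6 + 4 = 13
N7→N5→N3→N6: 5 + 1 + 4 = 10
N7→N8→N6: 3 + 2 = 5
N7→N3→N6: 9 + 4 = 13
N7→N6: 6
N7→N5→N6: 5 + 4 = 9
The minimum is 5.

5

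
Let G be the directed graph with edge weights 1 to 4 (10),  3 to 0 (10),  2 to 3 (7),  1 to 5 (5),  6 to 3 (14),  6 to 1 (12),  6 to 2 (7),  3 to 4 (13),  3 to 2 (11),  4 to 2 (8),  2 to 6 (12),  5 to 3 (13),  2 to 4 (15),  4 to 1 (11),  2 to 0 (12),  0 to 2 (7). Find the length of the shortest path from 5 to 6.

36

Routes from 5 to 6:
5 → 3 → 2 → 6: 13 + 11 + 12 = 36
5 → 3 → 4 → 2 → 6: 13 + 13 + 8 + 12 = 46
5 → 3 → 0 → 2 → 6: 13 + 10 + 7 + 12 = 42
Best route has total 36.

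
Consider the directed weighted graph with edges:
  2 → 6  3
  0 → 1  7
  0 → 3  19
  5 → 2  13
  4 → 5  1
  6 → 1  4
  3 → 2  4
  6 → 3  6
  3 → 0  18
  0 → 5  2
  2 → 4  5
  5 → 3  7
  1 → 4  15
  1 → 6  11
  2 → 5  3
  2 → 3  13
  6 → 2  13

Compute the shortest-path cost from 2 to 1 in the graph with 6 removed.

35

Candidate routes:
2 - 5 - 3 - 0 - 1: 3 + 7 + 18 + 7 = 35
2 - 3 - 0 - 1: 13 + 18 + 7 = 38
2 - 4 - 5 - 3 - 0 - 1: 5 + 1 + 7 + 18 + 7 = 38
Shortest: 35.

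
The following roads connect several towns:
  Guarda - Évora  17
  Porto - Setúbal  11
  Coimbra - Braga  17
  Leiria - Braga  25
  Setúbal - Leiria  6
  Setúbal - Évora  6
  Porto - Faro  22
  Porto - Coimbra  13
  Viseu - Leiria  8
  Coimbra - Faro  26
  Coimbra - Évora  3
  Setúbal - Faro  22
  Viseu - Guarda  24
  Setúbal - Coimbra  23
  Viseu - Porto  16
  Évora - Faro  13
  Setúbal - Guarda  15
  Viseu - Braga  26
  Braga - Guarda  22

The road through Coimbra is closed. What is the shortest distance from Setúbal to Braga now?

31

Comparing a few candidate routes:
Setúbal - Guarda - Braga: 15 + 22 = 37
Setúbal - Leiria - Braga: 6 + 25 = 31
Setúbal - Leiria - Viseu - Braga: 6 + 8 + 26 = 40
Setúbal - Évora - Guarda - Braga: 6 + 17 + 22 = 45
The minimum is 31.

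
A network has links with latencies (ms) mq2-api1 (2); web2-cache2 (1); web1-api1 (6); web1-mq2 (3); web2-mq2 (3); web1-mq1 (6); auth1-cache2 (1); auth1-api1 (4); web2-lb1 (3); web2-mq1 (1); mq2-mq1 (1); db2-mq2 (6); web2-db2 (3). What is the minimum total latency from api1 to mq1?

Checking several routes:
api1 → mq2 → web2 → mq1: 2 + 3 + 1 = 6
api1 → mq2 → mq1: 2 + 1 = 3
api1 → auth1 → cache2 → web2 → mq1: 4 + 1 + 1 + 1 = 7
The minimum is 3 ms.

3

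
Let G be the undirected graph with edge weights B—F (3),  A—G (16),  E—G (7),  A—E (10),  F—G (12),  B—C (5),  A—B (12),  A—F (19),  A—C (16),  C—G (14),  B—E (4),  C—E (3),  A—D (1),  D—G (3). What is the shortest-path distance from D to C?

A few of the D→C routes:
D-G-E-C: 3 + 7 + 3 = 13
D-G-C: 3 + 14 = 17
D-A-E-C: 1 + 10 + 3 = 14
Shortest: 13.

13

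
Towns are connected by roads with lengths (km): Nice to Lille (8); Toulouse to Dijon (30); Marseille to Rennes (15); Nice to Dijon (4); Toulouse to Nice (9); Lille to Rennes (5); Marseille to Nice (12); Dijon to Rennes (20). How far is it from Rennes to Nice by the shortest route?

Routes from Rennes to Nice:
Rennes → Lille → Nice: 5 + 8 = 13
Rennes → Dijon → Toulouse → Nice: 20 + 30 + 9 = 59
Rennes → Marseille → Nice: 15 + 12 = 27
Rennes → Dijon → Nice: 20 + 4 = 24
Best route has total 13 km.

13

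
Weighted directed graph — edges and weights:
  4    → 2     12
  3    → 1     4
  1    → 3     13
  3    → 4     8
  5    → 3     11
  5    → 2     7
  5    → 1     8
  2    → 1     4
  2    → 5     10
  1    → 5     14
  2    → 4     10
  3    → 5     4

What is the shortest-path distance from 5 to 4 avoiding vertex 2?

19

Routes from 5 to 4 avoiding 2:
5 -> 1 -> 3 -> 4: 8 + 13 + 8 = 29
5 -> 3 -> 4: 11 + 8 = 19
The minimum is 19.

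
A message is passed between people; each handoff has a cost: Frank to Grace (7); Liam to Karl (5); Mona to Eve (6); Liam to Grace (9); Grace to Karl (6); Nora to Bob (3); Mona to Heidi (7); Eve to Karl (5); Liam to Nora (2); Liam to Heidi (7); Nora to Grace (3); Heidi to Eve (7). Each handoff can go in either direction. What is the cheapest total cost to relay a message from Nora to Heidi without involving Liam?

21

Routes from Nora to Heidi avoiding Liam:
Nora → Grace → Karl → Eve → Mona → Heidi: 3 + 6 + 5 + 6 + 7 = 27
Nora → Grace → Karl → Eve → Heidi: 3 + 6 + 5 + 7 = 21
Shortest: 21.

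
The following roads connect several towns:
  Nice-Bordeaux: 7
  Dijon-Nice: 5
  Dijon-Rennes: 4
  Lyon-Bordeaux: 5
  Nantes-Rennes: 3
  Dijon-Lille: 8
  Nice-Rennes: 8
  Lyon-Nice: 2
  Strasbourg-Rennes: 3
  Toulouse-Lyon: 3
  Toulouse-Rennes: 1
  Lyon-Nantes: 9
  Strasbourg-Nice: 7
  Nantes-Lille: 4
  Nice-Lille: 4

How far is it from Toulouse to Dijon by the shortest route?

5

Comparing a few candidate routes:
Toulouse -> Rennes -> Nantes -> Lille -> Dijon: 1 + 3 + 4 + 8 = 16
Toulouse -> Rennes -> Strasbourg -> Nice -> Dijon: 1 + 3 + 7 + 5 = 16
Toulouse -> Lyon -> Nice -> Dijon: 3 + 2 + 5 = 10
Toulouse -> Lyon -> Nice -> Lille -> Dijon: 3 + 2 + 4 + 8 = 17
Toulouse -> Rennes -> Nice -> Dijon: 1 + 8 + 5 = 14
Toulouse -> Rennes -> Dijon: 1 + 4 = 5
Shortest: 5.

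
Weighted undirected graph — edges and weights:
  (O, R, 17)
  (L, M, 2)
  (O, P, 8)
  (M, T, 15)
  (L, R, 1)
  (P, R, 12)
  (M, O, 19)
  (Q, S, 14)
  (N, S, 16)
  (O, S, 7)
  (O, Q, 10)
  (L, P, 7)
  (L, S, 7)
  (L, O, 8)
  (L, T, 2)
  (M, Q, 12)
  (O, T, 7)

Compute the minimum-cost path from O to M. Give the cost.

10

A few of the O→M routes:
O - L - M: 8 + 2 = 10
O - P - L - M: 8 + 7 + 2 = 17
O - S - L - M: 7 + 7 + 2 = 16
O - T - L - M: 7 + 2 + 2 = 11
Shortest: 10.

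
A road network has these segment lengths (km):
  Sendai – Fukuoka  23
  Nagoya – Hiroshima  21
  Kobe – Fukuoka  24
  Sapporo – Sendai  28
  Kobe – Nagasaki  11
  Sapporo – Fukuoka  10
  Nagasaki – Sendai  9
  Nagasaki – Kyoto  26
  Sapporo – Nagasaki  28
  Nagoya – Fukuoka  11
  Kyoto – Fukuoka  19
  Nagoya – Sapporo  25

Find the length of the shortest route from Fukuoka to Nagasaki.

32

Checking several routes:
Fukuoka → Sendai → Nagasaki: 23 + 9 = 32
Fukuoka → Kobe → Nagasaki: 24 + 11 = 35
Fukuoka → Sapporo → Nagasaki: 10 + 28 = 38
Best route has total 32 km.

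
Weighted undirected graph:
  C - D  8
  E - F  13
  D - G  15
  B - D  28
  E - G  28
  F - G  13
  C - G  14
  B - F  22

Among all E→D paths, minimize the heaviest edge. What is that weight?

Checking several routes:
E → F → G → C → D: max(13, 13, 14, 8) = 14
E → F → G → D: max(13, 13, 15) = 15
E → F → B → D: max(13, 22, 28) = 28
Smallest bottleneck: 14.

14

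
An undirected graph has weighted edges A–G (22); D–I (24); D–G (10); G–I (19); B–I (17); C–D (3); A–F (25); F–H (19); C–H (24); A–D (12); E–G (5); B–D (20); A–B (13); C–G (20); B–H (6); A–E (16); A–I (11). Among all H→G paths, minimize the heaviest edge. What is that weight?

13

Some routes from H to G:
H→B→I→A→E→G: max(6, 17, 11, 16, 5) = 17
H→B→A→D→G: max(6, 13, 12, 10) = 13
H→B→I→A→D→G: max(6, 17, 11, 12, 10) = 17
H→B→A→I→G: max(6, 13, 11, 19) = 19
H→B→A→E→G: max(6, 13, 16, 5) = 16
The minimum achievable maximum is 13.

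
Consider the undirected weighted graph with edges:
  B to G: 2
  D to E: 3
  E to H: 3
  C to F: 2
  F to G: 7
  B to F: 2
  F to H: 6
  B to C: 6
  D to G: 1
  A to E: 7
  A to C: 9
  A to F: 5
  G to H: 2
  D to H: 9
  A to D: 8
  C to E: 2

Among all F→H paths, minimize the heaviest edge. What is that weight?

Comparing a few candidate routes:
F → C → E → D → G → H: max(2, 2, 3, 1, 2) = 3
F → B → G → H: max(2, 2, 2) = 2
F → B → G → D → E → H: max(2, 2, 1, 3, 3) = 3
Best route has worst link 2.

2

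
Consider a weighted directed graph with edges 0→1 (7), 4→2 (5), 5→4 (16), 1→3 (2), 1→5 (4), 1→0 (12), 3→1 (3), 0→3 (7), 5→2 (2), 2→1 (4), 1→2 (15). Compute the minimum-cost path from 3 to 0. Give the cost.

Paths from 3 to 0:
3 → 1 → 0: 3 + 12 = 15
Shortest: 15.

15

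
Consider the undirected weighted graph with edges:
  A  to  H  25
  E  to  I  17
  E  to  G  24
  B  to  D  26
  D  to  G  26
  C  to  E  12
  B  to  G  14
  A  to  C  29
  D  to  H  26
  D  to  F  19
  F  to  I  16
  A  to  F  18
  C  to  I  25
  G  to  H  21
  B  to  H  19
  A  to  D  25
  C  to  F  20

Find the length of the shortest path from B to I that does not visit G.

61

Checking several routes:
B → H → A → F → I: 19 + 25 + 18 + 16 = 78
B → D → F → I: 26 + 19 + 16 = 61
B → H → D → F → I: 19 + 26 + 19 + 16 = 80
Best route has total 61.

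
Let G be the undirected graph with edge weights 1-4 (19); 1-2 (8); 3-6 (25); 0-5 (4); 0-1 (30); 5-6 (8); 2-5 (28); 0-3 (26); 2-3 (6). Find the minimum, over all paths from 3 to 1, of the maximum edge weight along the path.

A few of the 3→1 routes:
3 - 6 - 5 - 2 - 1: max(25, 8, 28, 8) = 28
3 - 2 - 5 - 0 - 1: max(6, 28, 4, 30) = 30
3 - 0 - 5 - 2 - 1: max(26, 4, 28, 8) = 28
3 - 6 - 5 - 0 - 1: max(25, 8, 4, 30) = 30
3 - 2 - 1: max(6, 8) = 8
The minimum achievable maximum is 8.

8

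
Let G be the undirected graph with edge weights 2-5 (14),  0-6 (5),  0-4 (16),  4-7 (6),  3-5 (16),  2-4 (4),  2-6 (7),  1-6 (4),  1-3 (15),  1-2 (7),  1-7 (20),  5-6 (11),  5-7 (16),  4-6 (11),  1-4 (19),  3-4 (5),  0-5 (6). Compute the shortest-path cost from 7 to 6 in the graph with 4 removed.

Comparing a few candidate routes:
7-1-6: 20 + 4 = 24
7-5-2-6: 16 + 14 + 7 = 37
7-5-6: 16 + 11 = 27
7-5-0-6: 16 + 6 + 5 = 27
7-1-2-6: 20 + 7 + 7 = 34
Best route has total 24.

24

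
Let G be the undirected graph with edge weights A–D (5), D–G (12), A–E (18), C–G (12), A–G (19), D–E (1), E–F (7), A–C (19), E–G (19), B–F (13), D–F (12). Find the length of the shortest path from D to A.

5

A few of the D→A routes:
D -> A: 5
D -> E -> G -> A: 1 + 19 + 19 = 39
D -> F -> E -> A: 12 + 7 + 18 = 37
D -> G -> A: 12 + 19 = 31
D -> E -> A: 1 + 18 = 19
The minimum is 5.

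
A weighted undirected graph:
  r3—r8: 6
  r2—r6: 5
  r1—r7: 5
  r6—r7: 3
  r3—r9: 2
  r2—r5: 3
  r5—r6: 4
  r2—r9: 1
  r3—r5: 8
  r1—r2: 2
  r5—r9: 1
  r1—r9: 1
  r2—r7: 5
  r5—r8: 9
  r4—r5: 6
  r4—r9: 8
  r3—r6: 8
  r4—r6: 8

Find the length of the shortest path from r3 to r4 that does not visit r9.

14

Some routes from r3 to r4 avoiding r9:
r3 → r8 → r5 → r4: 6 + 9 + 6 = 21
r3 → r6 → r5 → r4: 8 + 4 + 6 = 18
r3 → r5 → r6 → r4: 8 + 4 + 8 = 20
r3 → r5 → r4: 8 + 6 = 14
r3 → r6 → r4: 8 + 8 = 16
Best route has total 14.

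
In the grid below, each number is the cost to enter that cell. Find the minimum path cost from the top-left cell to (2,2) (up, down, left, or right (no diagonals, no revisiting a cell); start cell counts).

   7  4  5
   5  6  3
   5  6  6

One optimal route is [0,0] → [0,1] → [0,2] → [1,2] → [2,2].
Its cost is 7 + 4 + 5 + 3 + 6 = 25.

25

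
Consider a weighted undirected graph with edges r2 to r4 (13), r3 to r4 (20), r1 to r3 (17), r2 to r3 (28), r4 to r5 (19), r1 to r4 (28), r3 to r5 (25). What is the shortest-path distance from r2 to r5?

32

A few of the r2→r5 routes:
r2 -> r4 -> r5: 13 + 19 = 32
r2 -> r3 -> r5: 28 + 25 = 53
r2 -> r3 -> r4 -> r5: 28 + 20 + 19 = 67
r2 -> r4 -> r3 -> r5: 13 + 20 + 25 = 58
Shortest: 32.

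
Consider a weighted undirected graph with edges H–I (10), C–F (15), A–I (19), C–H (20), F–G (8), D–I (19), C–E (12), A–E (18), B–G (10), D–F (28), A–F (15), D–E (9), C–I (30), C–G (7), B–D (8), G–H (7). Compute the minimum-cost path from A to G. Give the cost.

A few of the A→G routes:
A - E - C - G: 18 + 12 + 7 = 37
A - F - G: 15 + 8 = 23
A - I - H - G: 19 + 10 + 7 = 36
Best route has total 23.

23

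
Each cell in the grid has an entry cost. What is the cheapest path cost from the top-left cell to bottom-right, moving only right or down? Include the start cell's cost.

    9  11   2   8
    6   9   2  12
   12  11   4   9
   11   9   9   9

46

Best path: r0c0 r0c1 r0c2 r1c2 r2c2 r2c3 r3c3
Cost: 9 + 11 + 2 + 2 + 4 + 9 + 9 = 46
(Top row then right column would cost 60.)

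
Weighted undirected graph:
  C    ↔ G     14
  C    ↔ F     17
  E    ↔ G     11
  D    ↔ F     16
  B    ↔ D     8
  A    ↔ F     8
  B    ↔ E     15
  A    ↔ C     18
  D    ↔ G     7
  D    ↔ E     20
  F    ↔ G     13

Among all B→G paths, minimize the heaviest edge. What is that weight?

8

Some routes from B to G:
B - E - G: max(15, 11) = 15
B - D - F - G: max(8, 16, 13) = 16
B - D - G: max(8, 7) = 8
The minimum achievable maximum is 8.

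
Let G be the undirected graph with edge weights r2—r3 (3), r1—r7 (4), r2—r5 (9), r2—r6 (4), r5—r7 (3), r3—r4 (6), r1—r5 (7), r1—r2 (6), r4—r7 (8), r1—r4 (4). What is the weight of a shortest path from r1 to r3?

Checking several routes:
r1 → r7 → r5 → r2 → r3: 4 + 3 + 9 + 3 = 19
r1 → r4 → r3: 4 + 6 = 10
r1 → r2 → r3: 6 + 3 = 9
r1 → r7 → r4 → r3: 4 + 8 + 6 = 18
Shortest: 9.

9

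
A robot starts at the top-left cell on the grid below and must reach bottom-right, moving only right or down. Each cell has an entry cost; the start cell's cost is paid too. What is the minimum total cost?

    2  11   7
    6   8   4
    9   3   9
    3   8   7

Best path: r0c0 -> r1c0 -> r1c1 -> r2c1 -> r3c1 -> r3c2
Cost: 2 + 6 + 8 + 3 + 8 + 7 = 34

34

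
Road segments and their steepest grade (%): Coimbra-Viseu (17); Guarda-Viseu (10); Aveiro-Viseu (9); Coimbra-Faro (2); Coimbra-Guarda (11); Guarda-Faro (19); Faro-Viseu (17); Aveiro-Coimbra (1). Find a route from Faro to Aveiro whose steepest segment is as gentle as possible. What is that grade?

2

Some routes from Faro to Aveiro:
Faro-Viseu-Coimbra-Aveiro: max(17, 17, 1) = 17
Faro-Coimbra-Aveiro: max(2, 1) = 2
Faro-Coimbra-Guarda-Viseu-Aveiro: max(2, 11, 10, 9) = 11
Smallest bottleneck: 2%.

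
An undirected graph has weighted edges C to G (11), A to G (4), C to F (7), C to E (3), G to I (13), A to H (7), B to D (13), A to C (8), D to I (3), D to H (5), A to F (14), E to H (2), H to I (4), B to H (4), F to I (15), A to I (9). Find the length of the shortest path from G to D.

16

Checking several routes:
G-A-H-D: 4 + 7 + 5 = 16
G-I-D: 13 + 3 = 16
G-A-I-D: 4 + 9 + 3 = 16
G-A-H-I-D: 4 + 7 + 4 + 3 = 18
Best route has total 16.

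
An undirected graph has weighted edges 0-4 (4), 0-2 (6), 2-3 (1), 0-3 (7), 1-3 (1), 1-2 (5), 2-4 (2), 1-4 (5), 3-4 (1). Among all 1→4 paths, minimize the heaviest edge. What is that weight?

Checking several routes:
1 -> 4: max(5) = 5
1 -> 3 -> 4: max(1, 1) = 1
1 -> 2 -> 3 -> 4: max(5, 1, 1) = 5
1 -> 2 -> 4: max(5, 2) = 5
1 -> 2 -> 0 -> 4: max(5, 6, 4) = 6
1 -> 3 -> 2 -> 4: max(1, 1, 2) = 2
The minimum achievable maximum is 1.

1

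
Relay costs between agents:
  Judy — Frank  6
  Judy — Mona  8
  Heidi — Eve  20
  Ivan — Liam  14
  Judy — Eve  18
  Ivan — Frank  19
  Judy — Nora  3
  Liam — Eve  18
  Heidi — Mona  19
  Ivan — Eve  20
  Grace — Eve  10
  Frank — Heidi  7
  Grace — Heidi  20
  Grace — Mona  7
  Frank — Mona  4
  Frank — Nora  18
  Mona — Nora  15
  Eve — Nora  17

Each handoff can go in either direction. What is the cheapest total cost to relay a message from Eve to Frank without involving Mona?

A few of the Eve→Frank routes:
Eve -> Nora -> Frank: 17 + 18 = 35
Eve -> Heidi -> Frank: 20 + 7 = 27
Eve -> Nora -> Judy -> Frank: 17 + 3 + 6 = 26
Eve -> Grace -> Heidi -> Frank: 10 + 20 + 7 = 37
Eve -> Judy -> Frank: 18 + 6 = 24
Best route has total 24.

24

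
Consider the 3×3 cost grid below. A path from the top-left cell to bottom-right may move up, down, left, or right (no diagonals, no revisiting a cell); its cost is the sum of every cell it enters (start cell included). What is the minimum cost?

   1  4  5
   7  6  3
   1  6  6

Path [0,0] -> [0,1] -> [0,2] -> [1,2] -> [2,2]: 1 + 4 + 5 + 3 + 6 = 19.

19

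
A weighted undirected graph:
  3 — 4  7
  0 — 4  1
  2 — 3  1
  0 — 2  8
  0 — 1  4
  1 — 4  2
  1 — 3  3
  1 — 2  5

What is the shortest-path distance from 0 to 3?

Checking several routes:
0 → 4 → 1 → 2 → 3: 1 + 2 + 5 + 1 = 9
0 → 4 → 1 → 3: 1 + 2 + 3 = 6
0 → 4 → 3: 1 + 7 = 8
0 → 1 → 3: 4 + 3 = 7
Shortest: 6.

6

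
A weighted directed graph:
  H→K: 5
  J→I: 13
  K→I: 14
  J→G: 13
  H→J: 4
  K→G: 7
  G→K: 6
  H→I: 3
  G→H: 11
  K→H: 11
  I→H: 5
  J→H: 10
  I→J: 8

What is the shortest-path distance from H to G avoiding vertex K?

17

Candidate routes:
H-J-G: 4 + 13 = 17
H-I-J-G: 3 + 8 + 13 = 24
Shortest: 17.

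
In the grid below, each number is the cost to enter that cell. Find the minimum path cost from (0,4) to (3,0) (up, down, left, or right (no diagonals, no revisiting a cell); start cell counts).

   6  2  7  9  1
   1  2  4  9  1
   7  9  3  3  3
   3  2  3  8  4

Take (0,4) (1,4) (2,4) (2,3) (2,2) (3,2) (3,1) (3,0) for a total of 1 + 1 + 3 + 3 + 3 + 3 + 2 + 3 = 19.

19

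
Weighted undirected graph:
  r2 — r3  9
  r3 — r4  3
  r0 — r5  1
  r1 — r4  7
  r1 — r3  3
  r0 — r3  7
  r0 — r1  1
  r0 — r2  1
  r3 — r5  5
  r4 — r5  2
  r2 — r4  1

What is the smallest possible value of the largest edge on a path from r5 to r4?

1

Comparing a few candidate routes:
r5 → r4: max(2) = 2
r5 → r3 → r1 → r0 → r2 → r4: max(5, 3, 1, 1, 1) = 5
r5 → r3 → r1 → r4: max(5, 3, 7) = 7
r5 → r0 → r2 → r4: max(1, 1, 1) = 1
r5 → r0 → r1 → r3 → r4: max(1, 1, 3, 3) = 3
r5 → r3 → r4: max(5, 3) = 5
The minimum achievable maximum is 1.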